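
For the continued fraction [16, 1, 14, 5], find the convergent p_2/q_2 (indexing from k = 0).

Using pₖ = aₖpₖ₋₁ + pₖ₋₂, qₖ = aₖqₖ₋₁ + qₖ₋₂ (with p₋₁=1, p₋₂=0, q₋₁=0, q₋₂=1):
  k=0: a=16, p=16, q=1
  k=1: a=1, p=17, q=1
  k=2: a=14, p=254, q=15

254/15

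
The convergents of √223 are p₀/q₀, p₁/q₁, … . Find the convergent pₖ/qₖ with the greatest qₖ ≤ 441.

√223 = [14; 1, 13, 1, 28, …] (period length 4).
Convergents:
  p_0/q_0 = 14/1
  p_1/q_1 = 15/1
  p_2/q_2 = 209/14
  p_3/q_3 = 224/15
  p_4/q_4 = 6481/434
  p_5/q_5 = 6705/449
q_4 = 434 ≤ 441 < 449 = q_5, so the answer is 6481/434.

6481/434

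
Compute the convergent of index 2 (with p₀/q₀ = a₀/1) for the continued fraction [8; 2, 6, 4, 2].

110/13

Using pₖ = aₖpₖ₋₁ + pₖ₋₂, qₖ = aₖqₖ₋₁ + qₖ₋₂ (with p₋₁=1, p₋₂=0, q₋₁=0, q₋₂=1):
  k=0: a=8, p=8, q=1
  k=1: a=2, p=17, q=2
  k=2: a=6, p=110, q=13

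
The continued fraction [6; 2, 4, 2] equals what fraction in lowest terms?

129/20

Using pₖ = aₖpₖ₋₁ + pₖ₋₂ and qₖ = aₖqₖ₋₁ + qₖ₋₂:
  k=0: a=6, p=6, q=1
  k=1: a=2, p=13, q=2
  k=2: a=4, p=58, q=9
  k=3: a=2, p=129, q=20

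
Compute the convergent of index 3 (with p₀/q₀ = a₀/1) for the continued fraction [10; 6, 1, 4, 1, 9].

Using pₖ = aₖpₖ₋₁ + pₖ₋₂, qₖ = aₖqₖ₋₁ + qₖ₋₂ (with p₋₁=1, p₋₂=0, q₋₁=0, q₋₂=1):
  k=0: a=10, p=10, q=1
  k=1: a=6, p=61, q=6
  k=2: a=1, p=71, q=7
  k=3: a=4, p=345, q=34

345/34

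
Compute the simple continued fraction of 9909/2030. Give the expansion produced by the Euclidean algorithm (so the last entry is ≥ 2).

[4; 1, 7, 2, 2, 1, 3, 9]

9909 = 4*2030 + 1789
2030 = 1*1789 + 241
1789 = 7*241 + 102
241 = 2*102 + 37
102 = 2*37 + 28
37 = 1*28 + 9
28 = 3*9 + 1
9 = 9*1 + 0  (stop)
So 9909/2030 = [4; 1, 7, 2, 2, 1, 3, 9].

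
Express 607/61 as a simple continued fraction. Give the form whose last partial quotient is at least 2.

607 = 9·61 + 58
61 = 1·58 + 3
58 = 19·3 + 1
3 = 3·1 + 0  (stop)
So 607/61 = [9; 1, 19, 3].

[9; 1, 19, 3]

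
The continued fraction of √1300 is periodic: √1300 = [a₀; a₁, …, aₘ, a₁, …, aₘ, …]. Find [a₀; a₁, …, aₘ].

[36; 18, 72]

a₀ = ⌊√1300⌋ = 36.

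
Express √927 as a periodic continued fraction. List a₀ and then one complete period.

a₀ = ⌊√927⌋ = 30.
With m₀=0, d₀=1 and mₖ₊₁ = dₖaₖ − mₖ, dₖ₊₁ = (n − mₖ₊₁²)/dₖ, aₖ₊₁ = ⌊(a₀+mₖ₊₁)/dₖ₊₁⌋:
  k=1: m=30, d=27, a=2
  k=2: m=24, d=13, a=4
  k=3: m=28, d=11, a=5
  k=4: m=27, d=18, a=3
  k=5: m=27, d=11, a=5
  k=6: m=28, d=13, a=4
  k=7: m=24, d=27, a=2
  k=8: m=30, d=1, a=60
d=1 and a=2a₀=60 at k=8, so the next step gives (m, d) = (30, 27) again — its k=1 value — and the period has length 8.

[30; 2, 4, 5, 3, 5, 4, 2, 60]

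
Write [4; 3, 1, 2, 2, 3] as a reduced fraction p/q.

380/89

Using pₖ = aₖpₖ₋₁ + pₖ₋₂ and qₖ = aₖqₖ₋₁ + qₖ₋₂:
  k=0: a=4, p=4, q=1
  k=1: a=3, p=13, q=3
  k=2: a=1, p=17, q=4
  k=3: a=2, p=47, q=11
  k=4: a=2, p=111, q=26
  k=5: a=3, p=380, q=89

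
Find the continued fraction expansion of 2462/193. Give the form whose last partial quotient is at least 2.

2462 = 12·193 + 146
193 = 1·146 + 47
146 = 3·47 + 5
47 = 9·5 + 2
5 = 2·2 + 1
2 = 2·1 + 0  (stop)
So 2462/193 = [12; 1, 3, 9, 2, 2].

[12; 1, 3, 9, 2, 2]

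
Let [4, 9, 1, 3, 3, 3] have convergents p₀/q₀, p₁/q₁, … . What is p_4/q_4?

521/127

Using pₖ = aₖpₖ₋₁ + pₖ₋₂, qₖ = aₖqₖ₋₁ + qₖ₋₂ (with p₋₁=1, p₋₂=0, q₋₁=0, q₋₂=1):
  k=0: a=4, p=4, q=1
  k=1: a=9, p=37, q=9
  k=2: a=1, p=41, q=10
  k=3: a=3, p=160, q=39
  k=4: a=3, p=521, q=127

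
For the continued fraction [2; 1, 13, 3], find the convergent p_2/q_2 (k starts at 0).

Using pₖ = aₖpₖ₋₁ + pₖ₋₂, qₖ = aₖqₖ₋₁ + qₖ₋₂ (with p₋₁=1, p₋₂=0, q₋₁=0, q₋₂=1):
  k=0: a=2, p=2, q=1
  k=1: a=1, p=3, q=1
  k=2: a=13, p=41, q=14

41/14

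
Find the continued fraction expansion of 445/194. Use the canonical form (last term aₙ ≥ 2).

[2; 3, 2, 2, 11]

445 = 2*194 + 57
194 = 3*57 + 23
57 = 2*23 + 11
23 = 2*11 + 1
11 = 11*1 + 0  (stop)
So 445/194 = [2; 3, 2, 2, 11].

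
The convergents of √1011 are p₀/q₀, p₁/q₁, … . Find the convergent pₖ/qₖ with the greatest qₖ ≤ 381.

8426/265

√1011 = [31; 1, 3, 1, 9, 1, 3, 1, 62, …] (period length 8).
Convergents:
  p_0/q_0 = 31/1
  p_1/q_1 = 32/1
  p_2/q_2 = 127/4
  p_3/q_3 = 159/5
  p_4/q_4 = 1558/49
  p_5/q_5 = 1717/54
  p_6/q_6 = 6709/211
  p_7/q_7 = 8426/265
  p_8/q_8 = 529121/16641
q_7 = 265 ≤ 381 < 16641 = q_8, so the answer is 8426/265.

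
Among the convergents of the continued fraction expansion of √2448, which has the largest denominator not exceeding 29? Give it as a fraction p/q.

1039/21

√2448 = [49; 2, 10, 2, 98, …] (period length 4).
Convergents:
  p_0/q_0 = 49/1
  p_1/q_1 = 99/2
  p_2/q_2 = 1039/21
  p_3/q_3 = 2177/44
q_2 = 21 ≤ 29 < 44 = q_3, so the answer is 1039/21.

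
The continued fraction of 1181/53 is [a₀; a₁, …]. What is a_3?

1181 = 22·53 + 15   →  a_0 = 22
53 = 3·15 + 8   →  a_1 = 3
15 = 1·8 + 7   →  a_2 = 1
8 = 1·7 + 1   →  a_3 = 1

1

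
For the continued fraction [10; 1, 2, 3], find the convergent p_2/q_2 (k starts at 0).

32/3

Using pₖ = aₖpₖ₋₁ + pₖ₋₂, qₖ = aₖqₖ₋₁ + qₖ₋₂ (with p₋₁=1, p₋₂=0, q₋₁=0, q₋₂=1):
  k=0: a=10, p=10, q=1
  k=1: a=1, p=11, q=1
  k=2: a=2, p=32, q=3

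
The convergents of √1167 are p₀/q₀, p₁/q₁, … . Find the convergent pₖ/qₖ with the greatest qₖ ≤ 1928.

60329/1766

√1167 = [34; 6, 5, 11, 5, 6, 68, …] (period length 6).
Convergents:
  p_0/q_0 = 34/1
  p_1/q_1 = 205/6
  p_2/q_2 = 1059/31
  p_3/q_3 = 11854/347
  p_4/q_4 = 60329/1766
  p_5/q_5 = 373828/10943
q_4 = 1766 ≤ 1928 < 10943 = q_5, so the answer is 60329/1766.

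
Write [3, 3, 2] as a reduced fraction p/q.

23/7

Using pₖ = aₖpₖ₋₁ + pₖ₋₂ and qₖ = aₖqₖ₋₁ + qₖ₋₂:
  k=0: a=3, p=3, q=1
  k=1: a=3, p=10, q=3
  k=2: a=2, p=23, q=7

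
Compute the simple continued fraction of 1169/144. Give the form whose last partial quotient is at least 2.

[8; 8, 2, 8]

1169 = 8*144 + 17
144 = 8*17 + 8
17 = 2*8 + 1
8 = 8*1 + 0  (stop)
So 1169/144 = [8; 8, 2, 8].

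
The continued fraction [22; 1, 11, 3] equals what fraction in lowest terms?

848/37

Fold from the inside: start with 3/1.
  11 + 1/3 = 34/3
  1 + 3/34 = 37/34
  22 + 34/37 = 848/37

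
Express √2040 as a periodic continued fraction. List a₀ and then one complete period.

a₀ = ⌊√2040⌋ = 45.
With m₀=0, d₀=1 and mₖ₊₁ = dₖaₖ − mₖ, dₖ₊₁ = (n − mₖ₊₁²)/dₖ, aₖ₊₁ = ⌊(a₀+mₖ₊₁)/dₖ₊₁⌋:
  k=1: m=45, d=15, a=6
  k=2: m=45, d=1, a=90
d=1 and a=2a₀=90 at k=2, so the next step gives (m, d) = (45, 15) again — its k=1 value — and the period has length 2.

[45; 6, 90]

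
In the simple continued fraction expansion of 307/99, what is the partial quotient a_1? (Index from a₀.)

9

307 = 3·99 + 10   →  a_0 = 3
99 = 9·10 + 9   →  a_1 = 9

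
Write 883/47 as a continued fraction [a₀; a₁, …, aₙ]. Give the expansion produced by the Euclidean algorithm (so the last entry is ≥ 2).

883 = 18·47 + 37
47 = 1·37 + 10
37 = 3·10 + 7
10 = 1·7 + 3
7 = 2·3 + 1
3 = 3·1 + 0  (stop)
So 883/47 = [18; 1, 3, 1, 2, 3].

[18; 1, 3, 1, 2, 3]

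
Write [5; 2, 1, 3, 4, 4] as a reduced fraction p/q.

1067/199

Using pₖ = aₖpₖ₋₁ + pₖ₋₂ and qₖ = aₖqₖ₋₁ + qₖ₋₂:
  k=0: a=5, p=5, q=1
  k=1: a=2, p=11, q=2
  k=2: a=1, p=16, q=3
  k=3: a=3, p=59, q=11
  k=4: a=4, p=252, q=47
  k=5: a=4, p=1067, q=199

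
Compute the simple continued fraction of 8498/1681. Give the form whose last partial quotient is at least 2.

[5; 18, 13, 3, 2]

8498 = 5·1681 + 93
1681 = 18·93 + 7
93 = 13·7 + 2
7 = 3·2 + 1
2 = 2·1 + 0  (stop)
So 8498/1681 = [5; 18, 13, 3, 2].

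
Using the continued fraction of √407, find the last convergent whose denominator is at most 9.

121/6

√407 = [20; 5, 1, 2, 1, 5, 40, …] (period length 6).
Convergents:
  p_0/q_0 = 20/1
  p_1/q_1 = 101/5
  p_2/q_2 = 121/6
  p_3/q_3 = 343/17
q_2 = 6 ≤ 9 < 17 = q_3, so the answer is 121/6.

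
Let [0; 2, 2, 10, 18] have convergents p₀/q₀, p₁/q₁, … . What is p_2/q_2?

2/5

Using pₖ = aₖpₖ₋₁ + pₖ₋₂, qₖ = aₖqₖ₋₁ + qₖ₋₂ (with p₋₁=1, p₋₂=0, q₋₁=0, q₋₂=1):
  k=0: a=0, p=0, q=1
  k=1: a=2, p=1, q=2
  k=2: a=2, p=2, q=5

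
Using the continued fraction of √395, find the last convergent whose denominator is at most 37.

√395 = [19; 1, 6, 1, 38, …] (period length 4).
Convergents:
  p_0/q_0 = 19/1
  p_1/q_1 = 20/1
  p_2/q_2 = 139/7
  p_3/q_3 = 159/8
  p_4/q_4 = 6181/311
q_3 = 8 ≤ 37 < 311 = q_4, so the answer is 159/8.

159/8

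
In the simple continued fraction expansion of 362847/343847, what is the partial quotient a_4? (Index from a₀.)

2

362847 = 1·343847 + 19000   →  a_0 = 1
343847 = 18·19000 + 1847   →  a_1 = 18
19000 = 10·1847 + 530   →  a_2 = 10
1847 = 3·530 + 257   →  a_3 = 3
530 = 2·257 + 16   →  a_4 = 2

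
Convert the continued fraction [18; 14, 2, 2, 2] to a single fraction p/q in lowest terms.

3126/173

Fold from the inside: start with 2/1.
  2 + 1/2 = 5/2
  2 + 2/5 = 12/5
  14 + 5/12 = 173/12
  18 + 12/173 = 3126/173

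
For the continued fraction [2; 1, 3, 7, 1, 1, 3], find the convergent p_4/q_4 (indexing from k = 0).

91/33

Using pₖ = aₖpₖ₋₁ + pₖ₋₂, qₖ = aₖqₖ₋₁ + qₖ₋₂ (with p₋₁=1, p₋₂=0, q₋₁=0, q₋₂=1):
  k=0: a=2, p=2, q=1
  k=1: a=1, p=3, q=1
  k=2: a=3, p=11, q=4
  k=3: a=7, p=80, q=29
  k=4: a=1, p=91, q=33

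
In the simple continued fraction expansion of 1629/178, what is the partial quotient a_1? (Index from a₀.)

6

1629 = 9·178 + 27   →  a_0 = 9
178 = 6·27 + 16   →  a_1 = 6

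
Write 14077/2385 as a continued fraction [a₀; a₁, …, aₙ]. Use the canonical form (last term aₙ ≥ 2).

[5; 1, 9, 4, 4, 4, 3]

14077 = 5·2385 + 2152
2385 = 1·2152 + 233
2152 = 9·233 + 55
233 = 4·55 + 13
55 = 4·13 + 3
13 = 4·3 + 1
3 = 3·1 + 0  (stop)
So 14077/2385 = [5; 1, 9, 4, 4, 4, 3].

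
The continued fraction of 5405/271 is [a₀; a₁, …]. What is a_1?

1

5405 = 19·271 + 256   →  a_0 = 19
271 = 1·256 + 15   →  a_1 = 1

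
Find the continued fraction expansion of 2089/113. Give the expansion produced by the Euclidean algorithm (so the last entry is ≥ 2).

2089 = 18*113 + 55
113 = 2*55 + 3
55 = 18*3 + 1
3 = 3*1 + 0  (stop)
So 2089/113 = [18; 2, 18, 3].

[18; 2, 18, 3]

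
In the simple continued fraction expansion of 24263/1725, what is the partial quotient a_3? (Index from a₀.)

1

24263 = 14·1725 + 113   →  a_0 = 14
1725 = 15·113 + 30   →  a_1 = 15
113 = 3·30 + 23   →  a_2 = 3
30 = 1·23 + 7   →  a_3 = 1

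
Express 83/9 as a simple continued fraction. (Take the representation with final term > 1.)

[9; 4, 2]

83 = 9×9 + 2
9 = 4×2 + 1
2 = 2×1 + 0  (stop)
So 83/9 = [9; 4, 2].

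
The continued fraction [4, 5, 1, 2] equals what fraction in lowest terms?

71/17

Fold from the inside: start with 2/1.
  1 + 1/2 = 3/2
  5 + 2/3 = 17/3
  4 + 3/17 = 71/17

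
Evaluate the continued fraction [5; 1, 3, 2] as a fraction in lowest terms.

Fold from the inside: start with 2/1.
  3 + 1/2 = 7/2
  1 + 2/7 = 9/7
  5 + 7/9 = 52/9

52/9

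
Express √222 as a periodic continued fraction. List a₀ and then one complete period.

a₀ = ⌊√222⌋ = 14.

[14; 1, 8, 1, 28]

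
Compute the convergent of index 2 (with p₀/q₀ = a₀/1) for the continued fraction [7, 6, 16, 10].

695/97

Using pₖ = aₖpₖ₋₁ + pₖ₋₂, qₖ = aₖqₖ₋₁ + qₖ₋₂ (with p₋₁=1, p₋₂=0, q₋₁=0, q₋₂=1):
  k=0: a=7, p=7, q=1
  k=1: a=6, p=43, q=6
  k=2: a=16, p=695, q=97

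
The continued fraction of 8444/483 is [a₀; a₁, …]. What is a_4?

8444 = 17·483 + 233   →  a_0 = 17
483 = 2·233 + 17   →  a_1 = 2
233 = 13·17 + 12   →  a_2 = 13
17 = 1·12 + 5   →  a_3 = 1
12 = 2·5 + 2   →  a_4 = 2

2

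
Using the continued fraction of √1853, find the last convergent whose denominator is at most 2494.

√1853 = [43; 21, 1, 1, 21, 86, …] (period length 5).
Convergents:
  p_0/q_0 = 43/1
  p_1/q_1 = 904/21
  p_2/q_2 = 947/22
  p_3/q_3 = 1851/43
  p_4/q_4 = 39818/925
  p_5/q_5 = 3426199/79593
q_4 = 925 ≤ 2494 < 79593 = q_5, so the answer is 39818/925.

39818/925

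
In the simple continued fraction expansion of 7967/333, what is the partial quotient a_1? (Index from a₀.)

1

7967 = 23·333 + 308   →  a_0 = 23
333 = 1·308 + 25   →  a_1 = 1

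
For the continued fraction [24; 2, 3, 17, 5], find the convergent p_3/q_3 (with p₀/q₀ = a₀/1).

Using pₖ = aₖpₖ₋₁ + pₖ₋₂, qₖ = aₖqₖ₋₁ + qₖ₋₂ (with p₋₁=1, p₋₂=0, q₋₁=0, q₋₂=1):
  k=0: a=24, p=24, q=1
  k=1: a=2, p=49, q=2
  k=2: a=3, p=171, q=7
  k=3: a=17, p=2956, q=121

2956/121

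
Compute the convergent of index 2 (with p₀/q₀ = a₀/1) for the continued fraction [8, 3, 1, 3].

33/4

Using pₖ = aₖpₖ₋₁ + pₖ₋₂, qₖ = aₖqₖ₋₁ + qₖ₋₂ (with p₋₁=1, p₋₂=0, q₋₁=0, q₋₂=1):
  k=0: a=8, p=8, q=1
  k=1: a=3, p=25, q=3
  k=2: a=1, p=33, q=4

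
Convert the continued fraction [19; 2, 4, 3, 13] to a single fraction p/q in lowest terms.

7507/386

Using pₖ = aₖpₖ₋₁ + pₖ₋₂ and qₖ = aₖqₖ₋₁ + qₖ₋₂:
  k=0: a=19, p=19, q=1
  k=1: a=2, p=39, q=2
  k=2: a=4, p=175, q=9
  k=3: a=3, p=564, q=29
  k=4: a=13, p=7507, q=386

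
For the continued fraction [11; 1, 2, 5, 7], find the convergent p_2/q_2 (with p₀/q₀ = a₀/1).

Using pₖ = aₖpₖ₋₁ + pₖ₋₂, qₖ = aₖqₖ₋₁ + qₖ₋₂ (with p₋₁=1, p₋₂=0, q₋₁=0, q₋₂=1):
  k=0: a=11, p=11, q=1
  k=1: a=1, p=12, q=1
  k=2: a=2, p=35, q=3

35/3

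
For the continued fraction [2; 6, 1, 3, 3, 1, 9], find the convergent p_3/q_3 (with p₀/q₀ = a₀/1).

58/27

Using pₖ = aₖpₖ₋₁ + pₖ₋₂, qₖ = aₖqₖ₋₁ + qₖ₋₂ (with p₋₁=1, p₋₂=0, q₋₁=0, q₋₂=1):
  k=0: a=2, p=2, q=1
  k=1: a=6, p=13, q=6
  k=2: a=1, p=15, q=7
  k=3: a=3, p=58, q=27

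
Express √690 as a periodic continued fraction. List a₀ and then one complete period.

a₀ = ⌊√690⌋ = 26.
With m₀=0, d₀=1 and mₖ₊₁ = dₖaₖ − mₖ, dₖ₊₁ = (n − mₖ₊₁²)/dₖ, aₖ₊₁ = ⌊(a₀+mₖ₊₁)/dₖ₊₁⌋:
  k=1: m=26, d=14, a=3
  k=2: m=16, d=31, a=1
  k=3: m=15, d=15, a=2
  k=4: m=15, d=31, a=1
  k=5: m=16, d=14, a=3
  k=6: m=26, d=1, a=52
d=1 and a=2a₀=52 at k=6, so the next step gives (m, d) = (26, 14) again — its k=1 value — and the period has length 6.

[26; 3, 1, 2, 1, 3, 52]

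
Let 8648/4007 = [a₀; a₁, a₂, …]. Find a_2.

8648 = 2·4007 + 634   →  a_0 = 2
4007 = 6·634 + 203   →  a_1 = 6
634 = 3·203 + 25   →  a_2 = 3

3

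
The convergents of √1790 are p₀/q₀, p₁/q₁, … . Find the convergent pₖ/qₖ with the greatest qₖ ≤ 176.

4527/107

√1790 = [42; 3, 4, 8, 4, 3, 84, …] (period length 6).
Convergents:
  p_0/q_0 = 42/1
  p_1/q_1 = 127/3
  p_2/q_2 = 550/13
  p_3/q_3 = 4527/107
  p_4/q_4 = 18658/441
q_3 = 107 ≤ 176 < 441 = q_4, so the answer is 4527/107.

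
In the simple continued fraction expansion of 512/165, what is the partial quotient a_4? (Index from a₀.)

512 = 3·165 + 17   →  a_0 = 3
165 = 9·17 + 12   →  a_1 = 9
17 = 1·12 + 5   →  a_2 = 1
12 = 2·5 + 2   →  a_3 = 2
5 = 2·2 + 1   →  a_4 = 2

2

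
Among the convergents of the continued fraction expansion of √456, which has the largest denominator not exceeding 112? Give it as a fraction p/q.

1025/48

√456 = [21; 2, 1, 4, 1, 2, 42, …] (period length 6).
Convergents:
  p_0/q_0 = 21/1
  p_1/q_1 = 43/2
  p_2/q_2 = 64/3
  p_3/q_3 = 299/14
  p_4/q_4 = 363/17
  p_5/q_5 = 1025/48
  p_6/q_6 = 43413/2033
q_5 = 48 ≤ 112 < 2033 = q_6, so the answer is 1025/48.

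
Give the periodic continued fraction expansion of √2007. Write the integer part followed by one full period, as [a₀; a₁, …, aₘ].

a₀ = ⌊√2007⌋ = 44.
With m₀=0, d₀=1 and mₖ₊₁ = dₖaₖ − mₖ, dₖ₊₁ = (n − mₖ₊₁²)/dₖ, aₖ₊₁ = ⌊(a₀+mₖ₊₁)/dₖ₊₁⌋:
  k=1: m=44, d=71, a=1
  k=2: m=27, d=18, a=3
  k=3: m=27, d=71, a=1
  k=4: m=44, d=1, a=88
d=1 and a=2a₀=88 at k=4, so the next step gives (m, d) = (44, 71) again — its k=1 value — and the period has length 4.

[44; 1, 3, 1, 88]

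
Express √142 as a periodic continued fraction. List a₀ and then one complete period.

a₀ = ⌊√142⌋ = 11.
With m₀=0, d₀=1 and mₖ₊₁ = dₖaₖ − mₖ, dₖ₊₁ = (n − mₖ₊₁²)/dₖ, aₖ₊₁ = ⌊(a₀+mₖ₊₁)/dₖ₊₁⌋:
  k=1: m=11, d=21, a=1
  k=2: m=10, d=2, a=10
  k=3: m=10, d=21, a=1
  k=4: m=11, d=1, a=22
d=1 and a=2a₀=22 at k=4, so the next step gives (m, d) = (11, 21) again — its k=1 value — and the period has length 4.

[11; 1, 10, 1, 22]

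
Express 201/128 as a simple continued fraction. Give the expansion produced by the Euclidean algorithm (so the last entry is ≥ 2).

[1; 1, 1, 3, 18]

201 = 1·128 + 73
128 = 1·73 + 55
73 = 1·55 + 18
55 = 3·18 + 1
18 = 18·1 + 0  (stop)
So 201/128 = [1; 1, 1, 3, 18].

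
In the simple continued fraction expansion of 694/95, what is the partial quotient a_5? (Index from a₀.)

1

694 = 7·95 + 29   →  a_0 = 7
95 = 3·29 + 8   →  a_1 = 3
29 = 3·8 + 5   →  a_2 = 3
8 = 1·5 + 3   →  a_3 = 1
5 = 1·3 + 2   →  a_4 = 1
3 = 1·2 + 1   →  a_5 = 1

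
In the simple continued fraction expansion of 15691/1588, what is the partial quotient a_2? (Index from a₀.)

7

15691 = 9·1588 + 1399   →  a_0 = 9
1588 = 1·1399 + 189   →  a_1 = 1
1399 = 7·189 + 76   →  a_2 = 7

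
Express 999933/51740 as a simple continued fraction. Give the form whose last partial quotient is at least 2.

[19; 3, 15, 19, 3, 19]

999933 = 19×51740 + 16873
51740 = 3×16873 + 1121
16873 = 15×1121 + 58
1121 = 19×58 + 19
58 = 3×19 + 1
19 = 19×1 + 0  (stop)
So 999933/51740 = [19; 3, 15, 19, 3, 19].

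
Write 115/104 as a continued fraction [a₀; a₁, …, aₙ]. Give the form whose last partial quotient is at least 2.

115 = 1·104 + 11
104 = 9·11 + 5
11 = 2·5 + 1
5 = 5·1 + 0  (stop)
So 115/104 = [1; 9, 2, 5].

[1; 9, 2, 5]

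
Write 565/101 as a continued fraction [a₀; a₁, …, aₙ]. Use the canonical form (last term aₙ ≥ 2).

[5; 1, 1, 2, 6, 3]

565 = 5·101 + 60
101 = 1·60 + 41
60 = 1·41 + 19
41 = 2·19 + 3
19 = 6·3 + 1
3 = 3·1 + 0  (stop)
So 565/101 = [5; 1, 1, 2, 6, 3].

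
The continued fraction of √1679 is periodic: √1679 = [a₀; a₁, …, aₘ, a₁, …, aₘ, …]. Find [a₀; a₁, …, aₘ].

a₀ = ⌊√1679⌋ = 40.
With m₀=0, d₀=1 and mₖ₊₁ = dₖaₖ − mₖ, dₖ₊₁ = (n − mₖ₊₁²)/dₖ, aₖ₊₁ = ⌊(a₀+mₖ₊₁)/dₖ₊₁⌋:
  k=1: m=40, d=79, a=1
  k=2: m=39, d=2, a=39
  k=3: m=39, d=79, a=1
  k=4: m=40, d=1, a=80
d=1 and a=2a₀=80 at k=4, so the next step gives (m, d) = (40, 79) again — its k=1 value — and the period has length 4.

[40; 1, 39, 1, 80]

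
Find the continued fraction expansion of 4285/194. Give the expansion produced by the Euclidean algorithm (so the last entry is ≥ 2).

4285 = 22·194 + 17
194 = 11·17 + 7
17 = 2·7 + 3
7 = 2·3 + 1
3 = 3·1 + 0  (stop)
So 4285/194 = [22; 11, 2, 2, 3].

[22; 11, 2, 2, 3]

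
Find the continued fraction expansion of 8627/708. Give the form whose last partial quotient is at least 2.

8627 = 12*708 + 131
708 = 5*131 + 53
131 = 2*53 + 25
53 = 2*25 + 3
25 = 8*3 + 1
3 = 3*1 + 0  (stop)
So 8627/708 = [12; 5, 2, 2, 8, 3].

[12; 5, 2, 2, 8, 3]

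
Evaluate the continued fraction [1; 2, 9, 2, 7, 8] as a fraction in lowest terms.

Using pₖ = aₖpₖ₋₁ + pₖ₋₂ and qₖ = aₖqₖ₋₁ + qₖ₋₂:
  k=0: a=1, p=1, q=1
  k=1: a=2, p=3, q=2
  k=2: a=9, p=28, q=19
  k=3: a=2, p=59, q=40
  k=4: a=7, p=441, q=299
  k=5: a=8, p=3587, q=2432

3587/2432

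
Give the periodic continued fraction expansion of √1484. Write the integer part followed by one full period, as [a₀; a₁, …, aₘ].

a₀ = ⌊√1484⌋ = 38.

[38; 1, 1, 10, 1, 1, 76]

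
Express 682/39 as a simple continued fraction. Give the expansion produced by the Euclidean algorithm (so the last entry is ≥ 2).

682 = 17·39 + 19
39 = 2·19 + 1
19 = 19·1 + 0  (stop)
So 682/39 = [17; 2, 19].

[17; 2, 19]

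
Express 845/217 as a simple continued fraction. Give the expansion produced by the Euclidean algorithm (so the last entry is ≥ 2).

[3; 1, 8, 2, 3, 3]

845 = 3×217 + 194
217 = 1×194 + 23
194 = 8×23 + 10
23 = 2×10 + 3
10 = 3×3 + 1
3 = 3×1 + 0  (stop)
So 845/217 = [3; 1, 8, 2, 3, 3].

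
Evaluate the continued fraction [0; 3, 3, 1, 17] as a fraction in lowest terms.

71/231

Fold from the inside: start with 17/1.
  1 + 1/17 = 18/17
  3 + 17/18 = 71/18
  3 + 18/71 = 231/71
  0 + 71/231 = 71/231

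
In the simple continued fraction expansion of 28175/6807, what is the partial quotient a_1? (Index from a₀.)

7

28175 = 4·6807 + 947   →  a_0 = 4
6807 = 7·947 + 178   →  a_1 = 7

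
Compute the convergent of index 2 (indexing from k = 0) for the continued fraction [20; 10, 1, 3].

221/11

Using pₖ = aₖpₖ₋₁ + pₖ₋₂, qₖ = aₖqₖ₋₁ + qₖ₋₂ (with p₋₁=1, p₋₂=0, q₋₁=0, q₋₂=1):
  k=0: a=20, p=20, q=1
  k=1: a=10, p=201, q=10
  k=2: a=1, p=221, q=11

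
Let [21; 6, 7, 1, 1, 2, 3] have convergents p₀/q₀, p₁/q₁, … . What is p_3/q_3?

1037/49

Using pₖ = aₖpₖ₋₁ + pₖ₋₂, qₖ = aₖqₖ₋₁ + qₖ₋₂ (with p₋₁=1, p₋₂=0, q₋₁=0, q₋₂=1):
  k=0: a=21, p=21, q=1
  k=1: a=6, p=127, q=6
  k=2: a=7, p=910, q=43
  k=3: a=1, p=1037, q=49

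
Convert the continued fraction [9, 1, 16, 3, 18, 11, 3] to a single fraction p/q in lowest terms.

323701/32558

Fold from the inside: start with 3/1.
  11 + 1/3 = 34/3
  18 + 3/34 = 615/34
  3 + 34/615 = 1879/615
  16 + 615/1879 = 30679/1879
  1 + 1879/30679 = 32558/30679
  9 + 30679/32558 = 323701/32558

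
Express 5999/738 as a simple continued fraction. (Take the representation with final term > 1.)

[8; 7, 1, 3, 3, 7]

5999 = 8*738 + 95
738 = 7*95 + 73
95 = 1*73 + 22
73 = 3*22 + 7
22 = 3*7 + 1
7 = 7*1 + 0  (stop)
So 5999/738 = [8; 7, 1, 3, 3, 7].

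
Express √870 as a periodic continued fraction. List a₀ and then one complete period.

[29; 2, 58]

a₀ = ⌊√870⌋ = 29.
With m₀=0, d₀=1 and mₖ₊₁ = dₖaₖ − mₖ, dₖ₊₁ = (n − mₖ₊₁²)/dₖ, aₖ₊₁ = ⌊(a₀+mₖ₊₁)/dₖ₊₁⌋:
  k=1: m=29, d=29, a=2
  k=2: m=29, d=1, a=58
d=1 and a=2a₀=58 at k=2, so the next step gives (m, d) = (29, 29) again — its k=1 value — and the period has length 2.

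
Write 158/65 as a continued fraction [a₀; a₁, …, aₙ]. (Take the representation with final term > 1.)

[2; 2, 3, 9]

158 = 2×65 + 28
65 = 2×28 + 9
28 = 3×9 + 1
9 = 9×1 + 0  (stop)
So 158/65 = [2; 2, 3, 9].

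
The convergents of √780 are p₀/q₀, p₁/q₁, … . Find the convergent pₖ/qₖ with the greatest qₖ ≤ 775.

21477/769

√780 = [27; 1, 12, 1, 54, …] (period length 4).
Convergents:
  p_0/q_0 = 27/1
  p_1/q_1 = 28/1
  p_2/q_2 = 363/13
  p_3/q_3 = 391/14
  p_4/q_4 = 21477/769
  p_5/q_5 = 21868/783
q_4 = 769 ≤ 775 < 783 = q_5, so the answer is 21477/769.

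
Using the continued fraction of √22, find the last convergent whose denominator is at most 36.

136/29

√22 = [4; 1, 2, 4, 2, 1, 8, …] (period length 6).
Convergents:
  p_0/q_0 = 4/1
  p_1/q_1 = 5/1
  p_2/q_2 = 14/3
  p_3/q_3 = 61/13
  p_4/q_4 = 136/29
  p_5/q_5 = 197/42
q_4 = 29 ≤ 36 < 42 = q_5, so the answer is 136/29.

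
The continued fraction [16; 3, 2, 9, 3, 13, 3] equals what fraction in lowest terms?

136785/8398

Using pₖ = aₖpₖ₋₁ + pₖ₋₂ and qₖ = aₖqₖ₋₁ + qₖ₋₂:
  k=0: a=16, p=16, q=1
  k=1: a=3, p=49, q=3
  k=2: a=2, p=114, q=7
  k=3: a=9, p=1075, q=66
  k=4: a=3, p=3339, q=205
  k=5: a=13, p=44482, q=2731
  k=6: a=3, p=136785, q=8398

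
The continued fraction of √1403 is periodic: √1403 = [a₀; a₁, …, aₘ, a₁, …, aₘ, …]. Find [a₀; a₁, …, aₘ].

a₀ = ⌊√1403⌋ = 37.

[37; 2, 5, 3, 1, 3, 5, 2, 74]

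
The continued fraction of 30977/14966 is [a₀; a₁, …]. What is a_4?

30977 = 2·14966 + 1045   →  a_0 = 2
14966 = 14·1045 + 336   →  a_1 = 14
1045 = 3·336 + 37   →  a_2 = 3
336 = 9·37 + 3   →  a_3 = 9
37 = 12·3 + 1   →  a_4 = 12

12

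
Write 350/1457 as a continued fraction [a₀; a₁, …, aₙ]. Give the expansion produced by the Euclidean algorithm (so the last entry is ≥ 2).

[0; 4, 6, 7, 8]

350 = 0*1457 + 350
1457 = 4*350 + 57
350 = 6*57 + 8
57 = 7*8 + 1
8 = 8*1 + 0  (stop)
So 350/1457 = [0; 4, 6, 7, 8].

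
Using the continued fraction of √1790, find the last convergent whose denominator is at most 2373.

60501/1430

√1790 = [42; 3, 4, 8, 4, 3, 84, …] (period length 6).
Convergents:
  p_0/q_0 = 42/1
  p_1/q_1 = 127/3
  p_2/q_2 = 550/13
  p_3/q_3 = 4527/107
  p_4/q_4 = 18658/441
  p_5/q_5 = 60501/1430
  p_6/q_6 = 5100742/120561
q_5 = 1430 ≤ 2373 < 120561 = q_6, so the answer is 60501/1430.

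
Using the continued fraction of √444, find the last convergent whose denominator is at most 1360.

12411/589

√444 = [21; 14, 42, …] (period length 2).
Convergents:
  p_0/q_0 = 21/1
  p_1/q_1 = 295/14
  p_2/q_2 = 12411/589
  p_3/q_3 = 174049/8260
q_2 = 589 ≤ 1360 < 8260 = q_3, so the answer is 12411/589.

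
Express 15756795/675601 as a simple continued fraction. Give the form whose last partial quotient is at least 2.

[23; 3, 10, 19, 3, 17, 2, 10]

15756795 = 23*675601 + 217972
675601 = 3*217972 + 21685
217972 = 10*21685 + 1122
21685 = 19*1122 + 367
1122 = 3*367 + 21
367 = 17*21 + 10
21 = 2*10 + 1
10 = 10*1 + 0  (stop)
So 15756795/675601 = [23; 3, 10, 19, 3, 17, 2, 10].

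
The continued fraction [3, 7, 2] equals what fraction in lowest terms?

47/15

Using pₖ = aₖpₖ₋₁ + pₖ₋₂ and qₖ = aₖqₖ₋₁ + qₖ₋₂:
  k=0: a=3, p=3, q=1
  k=1: a=7, p=22, q=7
  k=2: a=2, p=47, q=15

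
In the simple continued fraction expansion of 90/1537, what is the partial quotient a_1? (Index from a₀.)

17

90 = 0·1537 + 90   →  a_0 = 0
1537 = 17·90 + 7   →  a_1 = 17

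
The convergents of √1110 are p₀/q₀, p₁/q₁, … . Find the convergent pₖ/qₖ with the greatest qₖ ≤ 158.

√1110 = [33; 3, 6, 3, 66, …] (period length 4).
Convergents:
  p_0/q_0 = 33/1
  p_1/q_1 = 100/3
  p_2/q_2 = 633/19
  p_3/q_3 = 1999/60
  p_4/q_4 = 132567/3979
q_3 = 60 ≤ 158 < 3979 = q_4, so the answer is 1999/60.

1999/60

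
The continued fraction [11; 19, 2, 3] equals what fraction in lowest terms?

Fold from the inside: start with 3/1.
  2 + 1/3 = 7/3
  19 + 3/7 = 136/7
  11 + 7/136 = 1503/136

1503/136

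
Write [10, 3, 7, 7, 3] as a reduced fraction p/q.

Using pₖ = aₖpₖ₋₁ + pₖ₋₂ and qₖ = aₖqₖ₋₁ + qₖ₋₂:
  k=0: a=10, p=10, q=1
  k=1: a=3, p=31, q=3
  k=2: a=7, p=227, q=22
  k=3: a=7, p=1620, q=157
  k=4: a=3, p=5087, q=493

5087/493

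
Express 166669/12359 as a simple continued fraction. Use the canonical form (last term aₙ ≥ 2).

[13; 2, 16, 1, 9, 1, 3, 8]

166669 = 13·12359 + 6002
12359 = 2·6002 + 355
6002 = 16·355 + 322
355 = 1·322 + 33
322 = 9·33 + 25
33 = 1·25 + 8
25 = 3·8 + 1
8 = 8·1 + 0  (stop)
So 166669/12359 = [13; 2, 16, 1, 9, 1, 3, 8].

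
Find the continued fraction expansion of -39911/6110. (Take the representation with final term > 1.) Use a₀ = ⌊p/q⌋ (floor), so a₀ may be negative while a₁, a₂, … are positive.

[-7; 2, 7, 3, 2, 2, 4, 5]

-39911 = -7·6110 + 2859
6110 = 2·2859 + 392
2859 = 7·392 + 115
392 = 3·115 + 47
115 = 2·47 + 21
47 = 2·21 + 5
21 = 4·5 + 1
5 = 5·1 + 0  (stop)
So -39911/6110 = [-7; 2, 7, 3, 2, 2, 4, 5].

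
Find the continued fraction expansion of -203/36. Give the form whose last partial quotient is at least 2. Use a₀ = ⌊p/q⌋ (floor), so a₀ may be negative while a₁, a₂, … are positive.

[-6; 2, 1, 3, 3]

-203 = -6·36 + 13
36 = 2·13 + 10
13 = 1·10 + 3
10 = 3·3 + 1
3 = 3·1 + 0  (stop)
So -203/36 = [-6; 2, 1, 3, 3].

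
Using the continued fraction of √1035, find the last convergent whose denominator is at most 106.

1126/35

√1035 = [32; 5, 1, 5, 64, …] (period length 4).
Convergents:
  p_0/q_0 = 32/1
  p_1/q_1 = 161/5
  p_2/q_2 = 193/6
  p_3/q_3 = 1126/35
  p_4/q_4 = 72257/2246
q_3 = 35 ≤ 106 < 2246 = q_4, so the answer is 1126/35.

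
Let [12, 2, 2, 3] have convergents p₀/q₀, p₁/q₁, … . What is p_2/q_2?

62/5

Using pₖ = aₖpₖ₋₁ + pₖ₋₂, qₖ = aₖqₖ₋₁ + qₖ₋₂ (with p₋₁=1, p₋₂=0, q₋₁=0, q₋₂=1):
  k=0: a=12, p=12, q=1
  k=1: a=2, p=25, q=2
  k=2: a=2, p=62, q=5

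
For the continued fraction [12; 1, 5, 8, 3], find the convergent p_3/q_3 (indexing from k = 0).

629/49

Using pₖ = aₖpₖ₋₁ + pₖ₋₂, qₖ = aₖqₖ₋₁ + qₖ₋₂ (with p₋₁=1, p₋₂=0, q₋₁=0, q₋₂=1):
  k=0: a=12, p=12, q=1
  k=1: a=1, p=13, q=1
  k=2: a=5, p=77, q=6
  k=3: a=8, p=629, q=49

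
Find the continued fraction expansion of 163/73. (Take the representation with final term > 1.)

163 = 2*73 + 17
73 = 4*17 + 5
17 = 3*5 + 2
5 = 2*2 + 1
2 = 2*1 + 0  (stop)
So 163/73 = [2; 4, 3, 2, 2].

[2; 4, 3, 2, 2]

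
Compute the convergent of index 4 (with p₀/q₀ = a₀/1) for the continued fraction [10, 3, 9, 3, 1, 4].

Using pₖ = aₖpₖ₋₁ + pₖ₋₂, qₖ = aₖqₖ₋₁ + qₖ₋₂ (with p₋₁=1, p₋₂=0, q₋₁=0, q₋₂=1):
  k=0: a=10, p=10, q=1
  k=1: a=3, p=31, q=3
  k=2: a=9, p=289, q=28
  k=3: a=3, p=898, q=87
  k=4: a=1, p=1187, q=115

1187/115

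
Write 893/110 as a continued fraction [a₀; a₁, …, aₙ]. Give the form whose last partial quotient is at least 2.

[8; 8, 2, 6]

893 = 8*110 + 13
110 = 8*13 + 6
13 = 2*6 + 1
6 = 6*1 + 0  (stop)
So 893/110 = [8; 8, 2, 6].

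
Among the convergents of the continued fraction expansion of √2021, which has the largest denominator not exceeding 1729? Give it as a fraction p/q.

√2021 = [44; 1, 21, 2, 21, 1, 88, …] (period length 6).
Convergents:
  p_0/q_0 = 44/1
  p_1/q_1 = 45/1
  p_2/q_2 = 989/22
  p_3/q_3 = 2023/45
  p_4/q_4 = 43472/967
  p_5/q_5 = 45495/1012
  p_6/q_6 = 4047032/90023
q_5 = 1012 ≤ 1729 < 90023 = q_6, so the answer is 45495/1012.

45495/1012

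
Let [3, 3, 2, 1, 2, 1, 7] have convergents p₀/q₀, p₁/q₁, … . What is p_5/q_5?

122/37

Using pₖ = aₖpₖ₋₁ + pₖ₋₂, qₖ = aₖqₖ₋₁ + qₖ₋₂ (with p₋₁=1, p₋₂=0, q₋₁=0, q₋₂=1):
  k=0: a=3, p=3, q=1
  k=1: a=3, p=10, q=3
  k=2: a=2, p=23, q=7
  k=3: a=1, p=33, q=10
  k=4: a=2, p=89, q=27
  k=5: a=1, p=122, q=37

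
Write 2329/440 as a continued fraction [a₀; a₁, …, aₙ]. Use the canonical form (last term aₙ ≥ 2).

[5; 3, 2, 2, 3, 3, 2]

2329 = 5·440 + 129
440 = 3·129 + 53
129 = 2·53 + 23
53 = 2·23 + 7
23 = 3·7 + 2
7 = 3·2 + 1
2 = 2·1 + 0  (stop)
So 2329/440 = [5; 3, 2, 2, 3, 3, 2].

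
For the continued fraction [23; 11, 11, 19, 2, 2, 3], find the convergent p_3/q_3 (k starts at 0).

53777/2329

Using pₖ = aₖpₖ₋₁ + pₖ₋₂, qₖ = aₖqₖ₋₁ + qₖ₋₂ (with p₋₁=1, p₋₂=0, q₋₁=0, q₋₂=1):
  k=0: a=23, p=23, q=1
  k=1: a=11, p=254, q=11
  k=2: a=11, p=2817, q=122
  k=3: a=19, p=53777, q=2329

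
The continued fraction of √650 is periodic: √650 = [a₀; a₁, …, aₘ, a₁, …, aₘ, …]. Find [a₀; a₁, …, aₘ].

[25; 2, 50]

a₀ = ⌊√650⌋ = 25.
With m₀=0, d₀=1 and mₖ₊₁ = dₖaₖ − mₖ, dₖ₊₁ = (n − mₖ₊₁²)/dₖ, aₖ₊₁ = ⌊(a₀+mₖ₊₁)/dₖ₊₁⌋:
  k=1: m=25, d=25, a=2
  k=2: m=25, d=1, a=50
d=1 and a=2a₀=50 at k=2, so the next step gives (m, d) = (25, 25) again — its k=1 value — and the period has length 2.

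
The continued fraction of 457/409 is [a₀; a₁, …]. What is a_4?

11

457 = 1·409 + 48   →  a_0 = 1
409 = 8·48 + 25   →  a_1 = 8
48 = 1·25 + 23   →  a_2 = 1
25 = 1·23 + 2   →  a_3 = 1
23 = 11·2 + 1   →  a_4 = 11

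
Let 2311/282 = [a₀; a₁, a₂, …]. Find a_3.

1

2311 = 8·282 + 55   →  a_0 = 8
282 = 5·55 + 7   →  a_1 = 5
55 = 7·7 + 6   →  a_2 = 7
7 = 1·6 + 1   →  a_3 = 1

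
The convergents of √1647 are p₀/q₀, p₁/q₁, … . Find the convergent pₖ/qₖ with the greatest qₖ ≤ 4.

√1647 = [40; 1, 1, 2, 1, 1, 80, …] (period length 6).
Convergents:
  p_0/q_0 = 40/1
  p_1/q_1 = 41/1
  p_2/q_2 = 81/2
  p_3/q_3 = 203/5
q_2 = 2 ≤ 4 < 5 = q_3, so the answer is 81/2.

81/2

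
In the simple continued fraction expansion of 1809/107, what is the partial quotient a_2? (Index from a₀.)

1809 = 16·107 + 97   →  a_0 = 16
107 = 1·97 + 10   →  a_1 = 1
97 = 9·10 + 7   →  a_2 = 9

9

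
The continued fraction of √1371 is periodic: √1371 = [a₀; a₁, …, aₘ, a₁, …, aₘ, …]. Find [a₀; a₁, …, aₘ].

[37; 37, 74]

a₀ = ⌊√1371⌋ = 37.
With m₀=0, d₀=1 and mₖ₊₁ = dₖaₖ − mₖ, dₖ₊₁ = (n − mₖ₊₁²)/dₖ, aₖ₊₁ = ⌊(a₀+mₖ₊₁)/dₖ₊₁⌋:
  k=1: m=37, d=2, a=37
  k=2: m=37, d=1, a=74
d=1 and a=2a₀=74 at k=2, so the next step gives (m, d) = (37, 2) again — its k=1 value — and the period has length 2.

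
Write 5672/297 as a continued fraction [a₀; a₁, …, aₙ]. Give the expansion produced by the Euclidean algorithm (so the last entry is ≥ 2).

[19; 10, 4, 7]

5672 = 19*297 + 29
297 = 10*29 + 7
29 = 4*7 + 1
7 = 7*1 + 0  (stop)
So 5672/297 = [19; 10, 4, 7].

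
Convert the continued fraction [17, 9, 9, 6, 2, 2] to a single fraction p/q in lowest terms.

Fold from the inside: start with 2/1.
  2 + 1/2 = 5/2
  6 + 2/5 = 32/5
  9 + 5/32 = 293/32
  9 + 32/293 = 2669/293
  17 + 293/2669 = 45666/2669

45666/2669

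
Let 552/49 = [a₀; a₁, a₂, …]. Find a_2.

1

552 = 11·49 + 13   →  a_0 = 11
49 = 3·13 + 10   →  a_1 = 3
13 = 1·10 + 3   →  a_2 = 1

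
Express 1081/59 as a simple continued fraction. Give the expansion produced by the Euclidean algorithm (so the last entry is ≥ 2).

[18; 3, 9, 2]

1081 = 18*59 + 19
59 = 3*19 + 2
19 = 9*2 + 1
2 = 2*1 + 0  (stop)
So 1081/59 = [18; 3, 9, 2].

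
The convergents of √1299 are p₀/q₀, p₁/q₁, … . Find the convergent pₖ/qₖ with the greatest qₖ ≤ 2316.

62316/1729

√1299 = [36; 24, 72, …] (period length 2).
Convergents:
  p_0/q_0 = 36/1
  p_1/q_1 = 865/24
  p_2/q_2 = 62316/1729
  p_3/q_3 = 1496449/41520
q_2 = 1729 ≤ 2316 < 41520 = q_3, so the answer is 62316/1729.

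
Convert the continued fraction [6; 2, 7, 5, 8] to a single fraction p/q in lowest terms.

4081/631

Using pₖ = aₖpₖ₋₁ + pₖ₋₂ and qₖ = aₖqₖ₋₁ + qₖ₋₂:
  k=0: a=6, p=6, q=1
  k=1: a=2, p=13, q=2
  k=2: a=7, p=97, q=15
  k=3: a=5, p=498, q=77
  k=4: a=8, p=4081, q=631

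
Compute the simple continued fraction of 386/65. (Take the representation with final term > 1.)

[5; 1, 15, 4]

386 = 5×65 + 61
65 = 1×61 + 4
61 = 15×4 + 1
4 = 4×1 + 0  (stop)
So 386/65 = [5; 1, 15, 4].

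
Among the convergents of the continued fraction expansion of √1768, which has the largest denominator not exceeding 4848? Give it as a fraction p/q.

√1768 = [42; 21, 84, …] (period length 2).
Convergents:
  p_0/q_0 = 42/1
  p_1/q_1 = 883/21
  p_2/q_2 = 74214/1765
  p_3/q_3 = 1559377/37086
q_2 = 1765 ≤ 4848 < 37086 = q_3, so the answer is 74214/1765.

74214/1765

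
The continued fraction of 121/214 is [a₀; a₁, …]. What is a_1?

121 = 0·214 + 121   →  a_0 = 0
214 = 1·121 + 93   →  a_1 = 1

1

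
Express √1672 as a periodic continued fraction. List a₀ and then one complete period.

[40; 1, 8, 10, 8, 1, 80]

a₀ = ⌊√1672⌋ = 40.
With m₀=0, d₀=1 and mₖ₊₁ = dₖaₖ − mₖ, dₖ₊₁ = (n − mₖ₊₁²)/dₖ, aₖ₊₁ = ⌊(a₀+mₖ₊₁)/dₖ₊₁⌋:
  k=1: m=40, d=72, a=1
  k=2: m=32, d=9, a=8
  k=3: m=40, d=8, a=10
  k=4: m=40, d=9, a=8
  k=5: m=32, d=72, a=1
  k=6: m=40, d=1, a=80
d=1 and a=2a₀=80 at k=6, so the next step gives (m, d) = (40, 72) again — its k=1 value — and the period has length 6.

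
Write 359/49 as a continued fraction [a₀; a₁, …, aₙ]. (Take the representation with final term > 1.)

359 = 7·49 + 16
49 = 3·16 + 1
16 = 16·1 + 0  (stop)
So 359/49 = [7; 3, 16].

[7; 3, 16]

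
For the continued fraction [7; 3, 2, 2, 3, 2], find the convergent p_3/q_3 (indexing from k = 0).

124/17

Using pₖ = aₖpₖ₋₁ + pₖ₋₂, qₖ = aₖqₖ₋₁ + qₖ₋₂ (with p₋₁=1, p₋₂=0, q₋₁=0, q₋₂=1):
  k=0: a=7, p=7, q=1
  k=1: a=3, p=22, q=3
  k=2: a=2, p=51, q=7
  k=3: a=2, p=124, q=17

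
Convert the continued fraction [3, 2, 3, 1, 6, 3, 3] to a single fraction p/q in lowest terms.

Using pₖ = aₖpₖ₋₁ + pₖ₋₂ and qₖ = aₖqₖ₋₁ + qₖ₋₂:
  k=0: a=3, p=3, q=1
  k=1: a=2, p=7, q=2
  k=2: a=3, p=24, q=7
  k=3: a=1, p=31, q=9
  k=4: a=6, p=210, q=61
  k=5: a=3, p=661, q=192
  k=6: a=3, p=2193, q=637

2193/637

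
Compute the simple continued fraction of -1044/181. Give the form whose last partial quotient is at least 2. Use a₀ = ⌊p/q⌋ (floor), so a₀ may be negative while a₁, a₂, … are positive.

[-6; 4, 3, 4, 3]

-1044 = -6*181 + 42
181 = 4*42 + 13
42 = 3*13 + 3
13 = 4*3 + 1
3 = 3*1 + 0  (stop)
So -1044/181 = [-6; 4, 3, 4, 3].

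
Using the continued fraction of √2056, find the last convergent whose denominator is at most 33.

√2056 = [45; 2, 1, 10, 1, 2, 90, …] (period length 6).
Convergents:
  p_0/q_0 = 45/1
  p_1/q_1 = 91/2
  p_2/q_2 = 136/3
  p_3/q_3 = 1451/32
  p_4/q_4 = 1587/35
q_3 = 32 ≤ 33 < 35 = q_4, so the answer is 1451/32.

1451/32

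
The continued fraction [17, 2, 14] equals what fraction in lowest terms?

Using pₖ = aₖpₖ₋₁ + pₖ₋₂ and qₖ = aₖqₖ₋₁ + qₖ₋₂:
  k=0: a=17, p=17, q=1
  k=1: a=2, p=35, q=2
  k=2: a=14, p=507, q=29

507/29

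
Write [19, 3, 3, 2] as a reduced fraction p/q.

444/23

Using pₖ = aₖpₖ₋₁ + pₖ₋₂ and qₖ = aₖqₖ₋₁ + qₖ₋₂:
  k=0: a=19, p=19, q=1
  k=1: a=3, p=58, q=3
  k=2: a=3, p=193, q=10
  k=3: a=2, p=444, q=23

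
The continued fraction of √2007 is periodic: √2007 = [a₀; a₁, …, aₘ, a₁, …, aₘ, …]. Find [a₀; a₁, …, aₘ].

[44; 1, 3, 1, 88]

a₀ = ⌊√2007⌋ = 44.
With m₀=0, d₀=1 and mₖ₊₁ = dₖaₖ − mₖ, dₖ₊₁ = (n − mₖ₊₁²)/dₖ, aₖ₊₁ = ⌊(a₀+mₖ₊₁)/dₖ₊₁⌋:
  k=1: m=44, d=71, a=1
  k=2: m=27, d=18, a=3
  k=3: m=27, d=71, a=1
  k=4: m=44, d=1, a=88
d=1 and a=2a₀=88 at k=4, so the next step gives (m, d) = (44, 71) again — its k=1 value — and the period has length 4.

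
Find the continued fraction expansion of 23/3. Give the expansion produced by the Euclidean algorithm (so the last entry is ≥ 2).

23 = 7×3 + 2
3 = 1×2 + 1
2 = 2×1 + 0  (stop)
So 23/3 = [7; 1, 2].

[7; 1, 2]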